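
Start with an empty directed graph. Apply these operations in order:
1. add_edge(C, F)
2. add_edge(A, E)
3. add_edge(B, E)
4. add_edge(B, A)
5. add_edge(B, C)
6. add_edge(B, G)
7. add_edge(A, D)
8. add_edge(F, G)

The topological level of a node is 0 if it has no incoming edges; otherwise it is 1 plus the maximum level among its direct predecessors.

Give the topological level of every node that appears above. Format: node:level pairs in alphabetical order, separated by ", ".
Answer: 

Answer: A:1, B:0, C:1, D:2, E:2, F:2, G:3

Derivation:
Op 1: add_edge(C, F). Edges now: 1
Op 2: add_edge(A, E). Edges now: 2
Op 3: add_edge(B, E). Edges now: 3
Op 4: add_edge(B, A). Edges now: 4
Op 5: add_edge(B, C). Edges now: 5
Op 6: add_edge(B, G). Edges now: 6
Op 7: add_edge(A, D). Edges now: 7
Op 8: add_edge(F, G). Edges now: 8
Compute levels (Kahn BFS):
  sources (in-degree 0): B
  process B: level=0
    B->A: in-degree(A)=0, level(A)=1, enqueue
    B->C: in-degree(C)=0, level(C)=1, enqueue
    B->E: in-degree(E)=1, level(E)>=1
    B->G: in-degree(G)=1, level(G)>=1
  process A: level=1
    A->D: in-degree(D)=0, level(D)=2, enqueue
    A->E: in-degree(E)=0, level(E)=2, enqueue
  process C: level=1
    C->F: in-degree(F)=0, level(F)=2, enqueue
  process D: level=2
  process E: level=2
  process F: level=2
    F->G: in-degree(G)=0, level(G)=3, enqueue
  process G: level=3
All levels: A:1, B:0, C:1, D:2, E:2, F:2, G:3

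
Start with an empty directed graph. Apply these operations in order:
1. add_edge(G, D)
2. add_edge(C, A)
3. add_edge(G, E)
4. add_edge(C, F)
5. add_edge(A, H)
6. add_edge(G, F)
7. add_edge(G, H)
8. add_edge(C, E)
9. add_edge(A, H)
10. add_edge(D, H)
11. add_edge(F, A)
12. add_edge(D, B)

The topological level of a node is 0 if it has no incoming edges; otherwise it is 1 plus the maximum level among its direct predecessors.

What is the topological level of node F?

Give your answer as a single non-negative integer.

Answer: 1

Derivation:
Op 1: add_edge(G, D). Edges now: 1
Op 2: add_edge(C, A). Edges now: 2
Op 3: add_edge(G, E). Edges now: 3
Op 4: add_edge(C, F). Edges now: 4
Op 5: add_edge(A, H). Edges now: 5
Op 6: add_edge(G, F). Edges now: 6
Op 7: add_edge(G, H). Edges now: 7
Op 8: add_edge(C, E). Edges now: 8
Op 9: add_edge(A, H) (duplicate, no change). Edges now: 8
Op 10: add_edge(D, H). Edges now: 9
Op 11: add_edge(F, A). Edges now: 10
Op 12: add_edge(D, B). Edges now: 11
Compute levels (Kahn BFS):
  sources (in-degree 0): C, G
  process C: level=0
    C->A: in-degree(A)=1, level(A)>=1
    C->E: in-degree(E)=1, level(E)>=1
    C->F: in-degree(F)=1, level(F)>=1
  process G: level=0
    G->D: in-degree(D)=0, level(D)=1, enqueue
    G->E: in-degree(E)=0, level(E)=1, enqueue
    G->F: in-degree(F)=0, level(F)=1, enqueue
    G->H: in-degree(H)=2, level(H)>=1
  process D: level=1
    D->B: in-degree(B)=0, level(B)=2, enqueue
    D->H: in-degree(H)=1, level(H)>=2
  process E: level=1
  process F: level=1
    F->A: in-degree(A)=0, level(A)=2, enqueue
  process B: level=2
  process A: level=2
    A->H: in-degree(H)=0, level(H)=3, enqueue
  process H: level=3
All levels: A:2, B:2, C:0, D:1, E:1, F:1, G:0, H:3
level(F) = 1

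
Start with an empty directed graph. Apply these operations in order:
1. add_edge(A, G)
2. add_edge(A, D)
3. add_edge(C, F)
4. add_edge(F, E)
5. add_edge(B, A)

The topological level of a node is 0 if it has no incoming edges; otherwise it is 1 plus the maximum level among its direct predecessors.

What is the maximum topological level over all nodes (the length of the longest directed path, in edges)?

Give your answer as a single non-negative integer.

Answer: 2

Derivation:
Op 1: add_edge(A, G). Edges now: 1
Op 2: add_edge(A, D). Edges now: 2
Op 3: add_edge(C, F). Edges now: 3
Op 4: add_edge(F, E). Edges now: 4
Op 5: add_edge(B, A). Edges now: 5
Compute levels (Kahn BFS):
  sources (in-degree 0): B, C
  process B: level=0
    B->A: in-degree(A)=0, level(A)=1, enqueue
  process C: level=0
    C->F: in-degree(F)=0, level(F)=1, enqueue
  process A: level=1
    A->D: in-degree(D)=0, level(D)=2, enqueue
    A->G: in-degree(G)=0, level(G)=2, enqueue
  process F: level=1
    F->E: in-degree(E)=0, level(E)=2, enqueue
  process D: level=2
  process G: level=2
  process E: level=2
All levels: A:1, B:0, C:0, D:2, E:2, F:1, G:2
max level = 2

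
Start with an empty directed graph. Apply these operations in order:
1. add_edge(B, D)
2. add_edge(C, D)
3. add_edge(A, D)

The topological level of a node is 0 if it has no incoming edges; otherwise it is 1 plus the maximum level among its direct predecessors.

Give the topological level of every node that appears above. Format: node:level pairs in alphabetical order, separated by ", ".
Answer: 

Op 1: add_edge(B, D). Edges now: 1
Op 2: add_edge(C, D). Edges now: 2
Op 3: add_edge(A, D). Edges now: 3
Compute levels (Kahn BFS):
  sources (in-degree 0): A, B, C
  process A: level=0
    A->D: in-degree(D)=2, level(D)>=1
  process B: level=0
    B->D: in-degree(D)=1, level(D)>=1
  process C: level=0
    C->D: in-degree(D)=0, level(D)=1, enqueue
  process D: level=1
All levels: A:0, B:0, C:0, D:1

Answer: A:0, B:0, C:0, D:1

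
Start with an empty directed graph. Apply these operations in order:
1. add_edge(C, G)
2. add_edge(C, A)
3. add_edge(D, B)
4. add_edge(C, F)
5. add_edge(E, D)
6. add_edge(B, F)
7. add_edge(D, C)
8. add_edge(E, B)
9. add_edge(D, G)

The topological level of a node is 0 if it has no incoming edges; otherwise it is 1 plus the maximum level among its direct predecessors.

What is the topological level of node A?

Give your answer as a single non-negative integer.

Op 1: add_edge(C, G). Edges now: 1
Op 2: add_edge(C, A). Edges now: 2
Op 3: add_edge(D, B). Edges now: 3
Op 4: add_edge(C, F). Edges now: 4
Op 5: add_edge(E, D). Edges now: 5
Op 6: add_edge(B, F). Edges now: 6
Op 7: add_edge(D, C). Edges now: 7
Op 8: add_edge(E, B). Edges now: 8
Op 9: add_edge(D, G). Edges now: 9
Compute levels (Kahn BFS):
  sources (in-degree 0): E
  process E: level=0
    E->B: in-degree(B)=1, level(B)>=1
    E->D: in-degree(D)=0, level(D)=1, enqueue
  process D: level=1
    D->B: in-degree(B)=0, level(B)=2, enqueue
    D->C: in-degree(C)=0, level(C)=2, enqueue
    D->G: in-degree(G)=1, level(G)>=2
  process B: level=2
    B->F: in-degree(F)=1, level(F)>=3
  process C: level=2
    C->A: in-degree(A)=0, level(A)=3, enqueue
    C->F: in-degree(F)=0, level(F)=3, enqueue
    C->G: in-degree(G)=0, level(G)=3, enqueue
  process A: level=3
  process F: level=3
  process G: level=3
All levels: A:3, B:2, C:2, D:1, E:0, F:3, G:3
level(A) = 3

Answer: 3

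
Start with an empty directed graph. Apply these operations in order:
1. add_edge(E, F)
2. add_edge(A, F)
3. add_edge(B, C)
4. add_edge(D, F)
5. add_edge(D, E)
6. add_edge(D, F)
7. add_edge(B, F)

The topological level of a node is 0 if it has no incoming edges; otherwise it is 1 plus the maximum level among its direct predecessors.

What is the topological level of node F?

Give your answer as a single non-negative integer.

Op 1: add_edge(E, F). Edges now: 1
Op 2: add_edge(A, F). Edges now: 2
Op 3: add_edge(B, C). Edges now: 3
Op 4: add_edge(D, F). Edges now: 4
Op 5: add_edge(D, E). Edges now: 5
Op 6: add_edge(D, F) (duplicate, no change). Edges now: 5
Op 7: add_edge(B, F). Edges now: 6
Compute levels (Kahn BFS):
  sources (in-degree 0): A, B, D
  process A: level=0
    A->F: in-degree(F)=3, level(F)>=1
  process B: level=0
    B->C: in-degree(C)=0, level(C)=1, enqueue
    B->F: in-degree(F)=2, level(F)>=1
  process D: level=0
    D->E: in-degree(E)=0, level(E)=1, enqueue
    D->F: in-degree(F)=1, level(F)>=1
  process C: level=1
  process E: level=1
    E->F: in-degree(F)=0, level(F)=2, enqueue
  process F: level=2
All levels: A:0, B:0, C:1, D:0, E:1, F:2
level(F) = 2

Answer: 2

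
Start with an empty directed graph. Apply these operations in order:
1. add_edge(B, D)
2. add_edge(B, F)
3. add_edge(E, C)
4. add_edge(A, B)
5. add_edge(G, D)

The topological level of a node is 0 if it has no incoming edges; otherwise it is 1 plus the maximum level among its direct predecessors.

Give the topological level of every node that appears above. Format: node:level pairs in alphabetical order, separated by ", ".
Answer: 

Answer: A:0, B:1, C:1, D:2, E:0, F:2, G:0

Derivation:
Op 1: add_edge(B, D). Edges now: 1
Op 2: add_edge(B, F). Edges now: 2
Op 3: add_edge(E, C). Edges now: 3
Op 4: add_edge(A, B). Edges now: 4
Op 5: add_edge(G, D). Edges now: 5
Compute levels (Kahn BFS):
  sources (in-degree 0): A, E, G
  process A: level=0
    A->B: in-degree(B)=0, level(B)=1, enqueue
  process E: level=0
    E->C: in-degree(C)=0, level(C)=1, enqueue
  process G: level=0
    G->D: in-degree(D)=1, level(D)>=1
  process B: level=1
    B->D: in-degree(D)=0, level(D)=2, enqueue
    B->F: in-degree(F)=0, level(F)=2, enqueue
  process C: level=1
  process D: level=2
  process F: level=2
All levels: A:0, B:1, C:1, D:2, E:0, F:2, G:0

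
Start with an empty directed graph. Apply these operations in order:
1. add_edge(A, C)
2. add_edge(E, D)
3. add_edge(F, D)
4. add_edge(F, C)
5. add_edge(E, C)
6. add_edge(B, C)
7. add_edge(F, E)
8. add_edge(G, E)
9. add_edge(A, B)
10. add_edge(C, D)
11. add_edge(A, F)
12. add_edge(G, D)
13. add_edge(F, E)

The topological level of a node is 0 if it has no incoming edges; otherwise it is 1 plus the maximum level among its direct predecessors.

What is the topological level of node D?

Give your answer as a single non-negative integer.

Answer: 4

Derivation:
Op 1: add_edge(A, C). Edges now: 1
Op 2: add_edge(E, D). Edges now: 2
Op 3: add_edge(F, D). Edges now: 3
Op 4: add_edge(F, C). Edges now: 4
Op 5: add_edge(E, C). Edges now: 5
Op 6: add_edge(B, C). Edges now: 6
Op 7: add_edge(F, E). Edges now: 7
Op 8: add_edge(G, E). Edges now: 8
Op 9: add_edge(A, B). Edges now: 9
Op 10: add_edge(C, D). Edges now: 10
Op 11: add_edge(A, F). Edges now: 11
Op 12: add_edge(G, D). Edges now: 12
Op 13: add_edge(F, E) (duplicate, no change). Edges now: 12
Compute levels (Kahn BFS):
  sources (in-degree 0): A, G
  process A: level=0
    A->B: in-degree(B)=0, level(B)=1, enqueue
    A->C: in-degree(C)=3, level(C)>=1
    A->F: in-degree(F)=0, level(F)=1, enqueue
  process G: level=0
    G->D: in-degree(D)=3, level(D)>=1
    G->E: in-degree(E)=1, level(E)>=1
  process B: level=1
    B->C: in-degree(C)=2, level(C)>=2
  process F: level=1
    F->C: in-degree(C)=1, level(C)>=2
    F->D: in-degree(D)=2, level(D)>=2
    F->E: in-degree(E)=0, level(E)=2, enqueue
  process E: level=2
    E->C: in-degree(C)=0, level(C)=3, enqueue
    E->D: in-degree(D)=1, level(D)>=3
  process C: level=3
    C->D: in-degree(D)=0, level(D)=4, enqueue
  process D: level=4
All levels: A:0, B:1, C:3, D:4, E:2, F:1, G:0
level(D) = 4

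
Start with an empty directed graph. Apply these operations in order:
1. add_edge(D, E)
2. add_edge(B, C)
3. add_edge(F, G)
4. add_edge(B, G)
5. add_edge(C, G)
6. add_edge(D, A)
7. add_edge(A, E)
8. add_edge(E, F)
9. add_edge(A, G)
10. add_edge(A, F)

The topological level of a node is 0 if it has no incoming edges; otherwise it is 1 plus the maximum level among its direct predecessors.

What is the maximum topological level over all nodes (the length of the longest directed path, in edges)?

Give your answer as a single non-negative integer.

Op 1: add_edge(D, E). Edges now: 1
Op 2: add_edge(B, C). Edges now: 2
Op 3: add_edge(F, G). Edges now: 3
Op 4: add_edge(B, G). Edges now: 4
Op 5: add_edge(C, G). Edges now: 5
Op 6: add_edge(D, A). Edges now: 6
Op 7: add_edge(A, E). Edges now: 7
Op 8: add_edge(E, F). Edges now: 8
Op 9: add_edge(A, G). Edges now: 9
Op 10: add_edge(A, F). Edges now: 10
Compute levels (Kahn BFS):
  sources (in-degree 0): B, D
  process B: level=0
    B->C: in-degree(C)=0, level(C)=1, enqueue
    B->G: in-degree(G)=3, level(G)>=1
  process D: level=0
    D->A: in-degree(A)=0, level(A)=1, enqueue
    D->E: in-degree(E)=1, level(E)>=1
  process C: level=1
    C->G: in-degree(G)=2, level(G)>=2
  process A: level=1
    A->E: in-degree(E)=0, level(E)=2, enqueue
    A->F: in-degree(F)=1, level(F)>=2
    A->G: in-degree(G)=1, level(G)>=2
  process E: level=2
    E->F: in-degree(F)=0, level(F)=3, enqueue
  process F: level=3
    F->G: in-degree(G)=0, level(G)=4, enqueue
  process G: level=4
All levels: A:1, B:0, C:1, D:0, E:2, F:3, G:4
max level = 4

Answer: 4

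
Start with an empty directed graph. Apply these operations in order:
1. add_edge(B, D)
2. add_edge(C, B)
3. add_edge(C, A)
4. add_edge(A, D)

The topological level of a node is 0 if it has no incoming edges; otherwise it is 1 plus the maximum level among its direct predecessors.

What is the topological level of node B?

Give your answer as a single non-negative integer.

Op 1: add_edge(B, D). Edges now: 1
Op 2: add_edge(C, B). Edges now: 2
Op 3: add_edge(C, A). Edges now: 3
Op 4: add_edge(A, D). Edges now: 4
Compute levels (Kahn BFS):
  sources (in-degree 0): C
  process C: level=0
    C->A: in-degree(A)=0, level(A)=1, enqueue
    C->B: in-degree(B)=0, level(B)=1, enqueue
  process A: level=1
    A->D: in-degree(D)=1, level(D)>=2
  process B: level=1
    B->D: in-degree(D)=0, level(D)=2, enqueue
  process D: level=2
All levels: A:1, B:1, C:0, D:2
level(B) = 1

Answer: 1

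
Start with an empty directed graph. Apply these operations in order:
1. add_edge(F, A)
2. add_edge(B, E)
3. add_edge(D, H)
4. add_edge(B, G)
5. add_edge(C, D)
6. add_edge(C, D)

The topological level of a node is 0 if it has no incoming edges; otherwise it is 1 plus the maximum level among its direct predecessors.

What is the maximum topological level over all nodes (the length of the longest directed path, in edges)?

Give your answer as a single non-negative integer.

Op 1: add_edge(F, A). Edges now: 1
Op 2: add_edge(B, E). Edges now: 2
Op 3: add_edge(D, H). Edges now: 3
Op 4: add_edge(B, G). Edges now: 4
Op 5: add_edge(C, D). Edges now: 5
Op 6: add_edge(C, D) (duplicate, no change). Edges now: 5
Compute levels (Kahn BFS):
  sources (in-degree 0): B, C, F
  process B: level=0
    B->E: in-degree(E)=0, level(E)=1, enqueue
    B->G: in-degree(G)=0, level(G)=1, enqueue
  process C: level=0
    C->D: in-degree(D)=0, level(D)=1, enqueue
  process F: level=0
    F->A: in-degree(A)=0, level(A)=1, enqueue
  process E: level=1
  process G: level=1
  process D: level=1
    D->H: in-degree(H)=0, level(H)=2, enqueue
  process A: level=1
  process H: level=2
All levels: A:1, B:0, C:0, D:1, E:1, F:0, G:1, H:2
max level = 2

Answer: 2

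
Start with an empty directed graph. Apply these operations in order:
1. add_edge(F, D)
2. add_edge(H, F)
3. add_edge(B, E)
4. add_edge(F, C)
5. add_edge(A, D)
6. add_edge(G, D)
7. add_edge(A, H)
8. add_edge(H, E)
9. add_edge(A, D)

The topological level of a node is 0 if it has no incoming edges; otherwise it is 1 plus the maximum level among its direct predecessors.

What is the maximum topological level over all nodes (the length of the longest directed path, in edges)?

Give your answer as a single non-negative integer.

Answer: 3

Derivation:
Op 1: add_edge(F, D). Edges now: 1
Op 2: add_edge(H, F). Edges now: 2
Op 3: add_edge(B, E). Edges now: 3
Op 4: add_edge(F, C). Edges now: 4
Op 5: add_edge(A, D). Edges now: 5
Op 6: add_edge(G, D). Edges now: 6
Op 7: add_edge(A, H). Edges now: 7
Op 8: add_edge(H, E). Edges now: 8
Op 9: add_edge(A, D) (duplicate, no change). Edges now: 8
Compute levels (Kahn BFS):
  sources (in-degree 0): A, B, G
  process A: level=0
    A->D: in-degree(D)=2, level(D)>=1
    A->H: in-degree(H)=0, level(H)=1, enqueue
  process B: level=0
    B->E: in-degree(E)=1, level(E)>=1
  process G: level=0
    G->D: in-degree(D)=1, level(D)>=1
  process H: level=1
    H->E: in-degree(E)=0, level(E)=2, enqueue
    H->F: in-degree(F)=0, level(F)=2, enqueue
  process E: level=2
  process F: level=2
    F->C: in-degree(C)=0, level(C)=3, enqueue
    F->D: in-degree(D)=0, level(D)=3, enqueue
  process C: level=3
  process D: level=3
All levels: A:0, B:0, C:3, D:3, E:2, F:2, G:0, H:1
max level = 3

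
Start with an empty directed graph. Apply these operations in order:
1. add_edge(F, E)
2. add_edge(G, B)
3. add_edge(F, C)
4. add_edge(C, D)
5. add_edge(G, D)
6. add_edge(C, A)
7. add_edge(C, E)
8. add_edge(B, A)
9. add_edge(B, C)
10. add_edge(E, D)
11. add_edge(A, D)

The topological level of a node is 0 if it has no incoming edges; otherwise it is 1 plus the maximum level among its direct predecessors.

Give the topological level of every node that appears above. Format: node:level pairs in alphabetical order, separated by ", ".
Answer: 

Answer: A:3, B:1, C:2, D:4, E:3, F:0, G:0

Derivation:
Op 1: add_edge(F, E). Edges now: 1
Op 2: add_edge(G, B). Edges now: 2
Op 3: add_edge(F, C). Edges now: 3
Op 4: add_edge(C, D). Edges now: 4
Op 5: add_edge(G, D). Edges now: 5
Op 6: add_edge(C, A). Edges now: 6
Op 7: add_edge(C, E). Edges now: 7
Op 8: add_edge(B, A). Edges now: 8
Op 9: add_edge(B, C). Edges now: 9
Op 10: add_edge(E, D). Edges now: 10
Op 11: add_edge(A, D). Edges now: 11
Compute levels (Kahn BFS):
  sources (in-degree 0): F, G
  process F: level=0
    F->C: in-degree(C)=1, level(C)>=1
    F->E: in-degree(E)=1, level(E)>=1
  process G: level=0
    G->B: in-degree(B)=0, level(B)=1, enqueue
    G->D: in-degree(D)=3, level(D)>=1
  process B: level=1
    B->A: in-degree(A)=1, level(A)>=2
    B->C: in-degree(C)=0, level(C)=2, enqueue
  process C: level=2
    C->A: in-degree(A)=0, level(A)=3, enqueue
    C->D: in-degree(D)=2, level(D)>=3
    C->E: in-degree(E)=0, level(E)=3, enqueue
  process A: level=3
    A->D: in-degree(D)=1, level(D)>=4
  process E: level=3
    E->D: in-degree(D)=0, level(D)=4, enqueue
  process D: level=4
All levels: A:3, B:1, C:2, D:4, E:3, F:0, G:0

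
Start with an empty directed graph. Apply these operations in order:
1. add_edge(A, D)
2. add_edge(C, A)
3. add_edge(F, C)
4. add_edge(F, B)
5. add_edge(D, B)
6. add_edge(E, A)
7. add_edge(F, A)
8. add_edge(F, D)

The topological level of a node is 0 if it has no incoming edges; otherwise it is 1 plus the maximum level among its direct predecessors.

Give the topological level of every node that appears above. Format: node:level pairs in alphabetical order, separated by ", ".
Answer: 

Op 1: add_edge(A, D). Edges now: 1
Op 2: add_edge(C, A). Edges now: 2
Op 3: add_edge(F, C). Edges now: 3
Op 4: add_edge(F, B). Edges now: 4
Op 5: add_edge(D, B). Edges now: 5
Op 6: add_edge(E, A). Edges now: 6
Op 7: add_edge(F, A). Edges now: 7
Op 8: add_edge(F, D). Edges now: 8
Compute levels (Kahn BFS):
  sources (in-degree 0): E, F
  process E: level=0
    E->A: in-degree(A)=2, level(A)>=1
  process F: level=0
    F->A: in-degree(A)=1, level(A)>=1
    F->B: in-degree(B)=1, level(B)>=1
    F->C: in-degree(C)=0, level(C)=1, enqueue
    F->D: in-degree(D)=1, level(D)>=1
  process C: level=1
    C->A: in-degree(A)=0, level(A)=2, enqueue
  process A: level=2
    A->D: in-degree(D)=0, level(D)=3, enqueue
  process D: level=3
    D->B: in-degree(B)=0, level(B)=4, enqueue
  process B: level=4
All levels: A:2, B:4, C:1, D:3, E:0, F:0

Answer: A:2, B:4, C:1, D:3, E:0, F:0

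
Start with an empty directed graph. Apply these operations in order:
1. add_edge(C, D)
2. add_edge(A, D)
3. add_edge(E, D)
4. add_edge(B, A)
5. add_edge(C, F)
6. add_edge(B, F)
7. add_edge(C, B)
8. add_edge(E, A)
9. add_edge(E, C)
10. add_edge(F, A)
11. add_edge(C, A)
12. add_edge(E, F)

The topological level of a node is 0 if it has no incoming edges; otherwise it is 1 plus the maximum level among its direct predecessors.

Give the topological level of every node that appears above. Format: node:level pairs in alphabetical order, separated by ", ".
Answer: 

Op 1: add_edge(C, D). Edges now: 1
Op 2: add_edge(A, D). Edges now: 2
Op 3: add_edge(E, D). Edges now: 3
Op 4: add_edge(B, A). Edges now: 4
Op 5: add_edge(C, F). Edges now: 5
Op 6: add_edge(B, F). Edges now: 6
Op 7: add_edge(C, B). Edges now: 7
Op 8: add_edge(E, A). Edges now: 8
Op 9: add_edge(E, C). Edges now: 9
Op 10: add_edge(F, A). Edges now: 10
Op 11: add_edge(C, A). Edges now: 11
Op 12: add_edge(E, F). Edges now: 12
Compute levels (Kahn BFS):
  sources (in-degree 0): E
  process E: level=0
    E->A: in-degree(A)=3, level(A)>=1
    E->C: in-degree(C)=0, level(C)=1, enqueue
    E->D: in-degree(D)=2, level(D)>=1
    E->F: in-degree(F)=2, level(F)>=1
  process C: level=1
    C->A: in-degree(A)=2, level(A)>=2
    C->B: in-degree(B)=0, level(B)=2, enqueue
    C->D: in-degree(D)=1, level(D)>=2
    C->F: in-degree(F)=1, level(F)>=2
  process B: level=2
    B->A: in-degree(A)=1, level(A)>=3
    B->F: in-degree(F)=0, level(F)=3, enqueue
  process F: level=3
    F->A: in-degree(A)=0, level(A)=4, enqueue
  process A: level=4
    A->D: in-degree(D)=0, level(D)=5, enqueue
  process D: level=5
All levels: A:4, B:2, C:1, D:5, E:0, F:3

Answer: A:4, B:2, C:1, D:5, E:0, F:3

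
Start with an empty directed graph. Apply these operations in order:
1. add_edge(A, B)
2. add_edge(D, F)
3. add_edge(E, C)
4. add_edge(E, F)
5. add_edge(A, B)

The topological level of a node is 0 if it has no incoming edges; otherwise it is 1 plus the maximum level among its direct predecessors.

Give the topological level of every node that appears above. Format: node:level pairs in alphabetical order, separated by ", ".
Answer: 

Op 1: add_edge(A, B). Edges now: 1
Op 2: add_edge(D, F). Edges now: 2
Op 3: add_edge(E, C). Edges now: 3
Op 4: add_edge(E, F). Edges now: 4
Op 5: add_edge(A, B) (duplicate, no change). Edges now: 4
Compute levels (Kahn BFS):
  sources (in-degree 0): A, D, E
  process A: level=0
    A->B: in-degree(B)=0, level(B)=1, enqueue
  process D: level=0
    D->F: in-degree(F)=1, level(F)>=1
  process E: level=0
    E->C: in-degree(C)=0, level(C)=1, enqueue
    E->F: in-degree(F)=0, level(F)=1, enqueue
  process B: level=1
  process C: level=1
  process F: level=1
All levels: A:0, B:1, C:1, D:0, E:0, F:1

Answer: A:0, B:1, C:1, D:0, E:0, F:1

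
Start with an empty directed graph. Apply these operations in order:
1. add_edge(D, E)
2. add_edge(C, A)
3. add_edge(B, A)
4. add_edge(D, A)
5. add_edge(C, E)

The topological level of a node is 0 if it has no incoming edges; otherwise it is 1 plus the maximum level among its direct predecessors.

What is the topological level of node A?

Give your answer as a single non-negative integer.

Op 1: add_edge(D, E). Edges now: 1
Op 2: add_edge(C, A). Edges now: 2
Op 3: add_edge(B, A). Edges now: 3
Op 4: add_edge(D, A). Edges now: 4
Op 5: add_edge(C, E). Edges now: 5
Compute levels (Kahn BFS):
  sources (in-degree 0): B, C, D
  process B: level=0
    B->A: in-degree(A)=2, level(A)>=1
  process C: level=0
    C->A: in-degree(A)=1, level(A)>=1
    C->E: in-degree(E)=1, level(E)>=1
  process D: level=0
    D->A: in-degree(A)=0, level(A)=1, enqueue
    D->E: in-degree(E)=0, level(E)=1, enqueue
  process A: level=1
  process E: level=1
All levels: A:1, B:0, C:0, D:0, E:1
level(A) = 1

Answer: 1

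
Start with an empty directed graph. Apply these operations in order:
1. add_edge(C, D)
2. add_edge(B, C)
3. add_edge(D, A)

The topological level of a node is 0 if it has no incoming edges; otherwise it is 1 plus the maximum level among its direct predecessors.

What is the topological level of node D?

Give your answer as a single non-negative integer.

Answer: 2

Derivation:
Op 1: add_edge(C, D). Edges now: 1
Op 2: add_edge(B, C). Edges now: 2
Op 3: add_edge(D, A). Edges now: 3
Compute levels (Kahn BFS):
  sources (in-degree 0): B
  process B: level=0
    B->C: in-degree(C)=0, level(C)=1, enqueue
  process C: level=1
    C->D: in-degree(D)=0, level(D)=2, enqueue
  process D: level=2
    D->A: in-degree(A)=0, level(A)=3, enqueue
  process A: level=3
All levels: A:3, B:0, C:1, D:2
level(D) = 2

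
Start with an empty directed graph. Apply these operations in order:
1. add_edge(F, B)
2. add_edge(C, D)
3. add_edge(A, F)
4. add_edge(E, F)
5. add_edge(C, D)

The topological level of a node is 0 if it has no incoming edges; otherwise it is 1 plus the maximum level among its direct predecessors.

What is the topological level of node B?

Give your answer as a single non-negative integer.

Op 1: add_edge(F, B). Edges now: 1
Op 2: add_edge(C, D). Edges now: 2
Op 3: add_edge(A, F). Edges now: 3
Op 4: add_edge(E, F). Edges now: 4
Op 5: add_edge(C, D) (duplicate, no change). Edges now: 4
Compute levels (Kahn BFS):
  sources (in-degree 0): A, C, E
  process A: level=0
    A->F: in-degree(F)=1, level(F)>=1
  process C: level=0
    C->D: in-degree(D)=0, level(D)=1, enqueue
  process E: level=0
    E->F: in-degree(F)=0, level(F)=1, enqueue
  process D: level=1
  process F: level=1
    F->B: in-degree(B)=0, level(B)=2, enqueue
  process B: level=2
All levels: A:0, B:2, C:0, D:1, E:0, F:1
level(B) = 2

Answer: 2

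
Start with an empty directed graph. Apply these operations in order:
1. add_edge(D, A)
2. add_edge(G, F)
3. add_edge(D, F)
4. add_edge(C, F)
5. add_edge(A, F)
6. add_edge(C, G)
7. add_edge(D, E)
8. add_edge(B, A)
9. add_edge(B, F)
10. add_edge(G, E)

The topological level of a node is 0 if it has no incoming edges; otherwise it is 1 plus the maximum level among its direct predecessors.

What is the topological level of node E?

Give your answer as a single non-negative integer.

Op 1: add_edge(D, A). Edges now: 1
Op 2: add_edge(G, F). Edges now: 2
Op 3: add_edge(D, F). Edges now: 3
Op 4: add_edge(C, F). Edges now: 4
Op 5: add_edge(A, F). Edges now: 5
Op 6: add_edge(C, G). Edges now: 6
Op 7: add_edge(D, E). Edges now: 7
Op 8: add_edge(B, A). Edges now: 8
Op 9: add_edge(B, F). Edges now: 9
Op 10: add_edge(G, E). Edges now: 10
Compute levels (Kahn BFS):
  sources (in-degree 0): B, C, D
  process B: level=0
    B->A: in-degree(A)=1, level(A)>=1
    B->F: in-degree(F)=4, level(F)>=1
  process C: level=0
    C->F: in-degree(F)=3, level(F)>=1
    C->G: in-degree(G)=0, level(G)=1, enqueue
  process D: level=0
    D->A: in-degree(A)=0, level(A)=1, enqueue
    D->E: in-degree(E)=1, level(E)>=1
    D->F: in-degree(F)=2, level(F)>=1
  process G: level=1
    G->E: in-degree(E)=0, level(E)=2, enqueue
    G->F: in-degree(F)=1, level(F)>=2
  process A: level=1
    A->F: in-degree(F)=0, level(F)=2, enqueue
  process E: level=2
  process F: level=2
All levels: A:1, B:0, C:0, D:0, E:2, F:2, G:1
level(E) = 2

Answer: 2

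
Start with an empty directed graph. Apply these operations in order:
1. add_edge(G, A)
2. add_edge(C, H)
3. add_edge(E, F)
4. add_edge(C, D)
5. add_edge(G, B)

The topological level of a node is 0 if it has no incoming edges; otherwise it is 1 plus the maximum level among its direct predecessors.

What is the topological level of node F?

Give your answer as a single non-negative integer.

Answer: 1

Derivation:
Op 1: add_edge(G, A). Edges now: 1
Op 2: add_edge(C, H). Edges now: 2
Op 3: add_edge(E, F). Edges now: 3
Op 4: add_edge(C, D). Edges now: 4
Op 5: add_edge(G, B). Edges now: 5
Compute levels (Kahn BFS):
  sources (in-degree 0): C, E, G
  process C: level=0
    C->D: in-degree(D)=0, level(D)=1, enqueue
    C->H: in-degree(H)=0, level(H)=1, enqueue
  process E: level=0
    E->F: in-degree(F)=0, level(F)=1, enqueue
  process G: level=0
    G->A: in-degree(A)=0, level(A)=1, enqueue
    G->B: in-degree(B)=0, level(B)=1, enqueue
  process D: level=1
  process H: level=1
  process F: level=1
  process A: level=1
  process B: level=1
All levels: A:1, B:1, C:0, D:1, E:0, F:1, G:0, H:1
level(F) = 1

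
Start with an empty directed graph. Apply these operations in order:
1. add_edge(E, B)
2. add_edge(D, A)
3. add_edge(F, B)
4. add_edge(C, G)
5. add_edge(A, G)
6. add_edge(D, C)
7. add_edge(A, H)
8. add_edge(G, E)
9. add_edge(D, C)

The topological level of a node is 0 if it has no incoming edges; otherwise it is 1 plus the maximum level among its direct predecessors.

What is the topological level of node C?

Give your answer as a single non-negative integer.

Op 1: add_edge(E, B). Edges now: 1
Op 2: add_edge(D, A). Edges now: 2
Op 3: add_edge(F, B). Edges now: 3
Op 4: add_edge(C, G). Edges now: 4
Op 5: add_edge(A, G). Edges now: 5
Op 6: add_edge(D, C). Edges now: 6
Op 7: add_edge(A, H). Edges now: 7
Op 8: add_edge(G, E). Edges now: 8
Op 9: add_edge(D, C) (duplicate, no change). Edges now: 8
Compute levels (Kahn BFS):
  sources (in-degree 0): D, F
  process D: level=0
    D->A: in-degree(A)=0, level(A)=1, enqueue
    D->C: in-degree(C)=0, level(C)=1, enqueue
  process F: level=0
    F->B: in-degree(B)=1, level(B)>=1
  process A: level=1
    A->G: in-degree(G)=1, level(G)>=2
    A->H: in-degree(H)=0, level(H)=2, enqueue
  process C: level=1
    C->G: in-degree(G)=0, level(G)=2, enqueue
  process H: level=2
  process G: level=2
    G->E: in-degree(E)=0, level(E)=3, enqueue
  process E: level=3
    E->B: in-degree(B)=0, level(B)=4, enqueue
  process B: level=4
All levels: A:1, B:4, C:1, D:0, E:3, F:0, G:2, H:2
level(C) = 1

Answer: 1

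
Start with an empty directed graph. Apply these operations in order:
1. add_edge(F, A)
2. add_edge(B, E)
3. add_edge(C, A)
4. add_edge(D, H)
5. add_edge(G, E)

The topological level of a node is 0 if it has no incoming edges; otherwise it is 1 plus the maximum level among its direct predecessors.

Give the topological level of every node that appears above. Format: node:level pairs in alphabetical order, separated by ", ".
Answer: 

Op 1: add_edge(F, A). Edges now: 1
Op 2: add_edge(B, E). Edges now: 2
Op 3: add_edge(C, A). Edges now: 3
Op 4: add_edge(D, H). Edges now: 4
Op 5: add_edge(G, E). Edges now: 5
Compute levels (Kahn BFS):
  sources (in-degree 0): B, C, D, F, G
  process B: level=0
    B->E: in-degree(E)=1, level(E)>=1
  process C: level=0
    C->A: in-degree(A)=1, level(A)>=1
  process D: level=0
    D->H: in-degree(H)=0, level(H)=1, enqueue
  process F: level=0
    F->A: in-degree(A)=0, level(A)=1, enqueue
  process G: level=0
    G->E: in-degree(E)=0, level(E)=1, enqueue
  process H: level=1
  process A: level=1
  process E: level=1
All levels: A:1, B:0, C:0, D:0, E:1, F:0, G:0, H:1

Answer: A:1, B:0, C:0, D:0, E:1, F:0, G:0, H:1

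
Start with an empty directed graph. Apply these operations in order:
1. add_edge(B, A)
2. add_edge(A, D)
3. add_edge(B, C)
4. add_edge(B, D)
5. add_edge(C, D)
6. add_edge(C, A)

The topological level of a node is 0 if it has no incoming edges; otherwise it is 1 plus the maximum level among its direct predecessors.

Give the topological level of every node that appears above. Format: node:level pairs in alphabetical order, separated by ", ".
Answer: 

Answer: A:2, B:0, C:1, D:3

Derivation:
Op 1: add_edge(B, A). Edges now: 1
Op 2: add_edge(A, D). Edges now: 2
Op 3: add_edge(B, C). Edges now: 3
Op 4: add_edge(B, D). Edges now: 4
Op 5: add_edge(C, D). Edges now: 5
Op 6: add_edge(C, A). Edges now: 6
Compute levels (Kahn BFS):
  sources (in-degree 0): B
  process B: level=0
    B->A: in-degree(A)=1, level(A)>=1
    B->C: in-degree(C)=0, level(C)=1, enqueue
    B->D: in-degree(D)=2, level(D)>=1
  process C: level=1
    C->A: in-degree(A)=0, level(A)=2, enqueue
    C->D: in-degree(D)=1, level(D)>=2
  process A: level=2
    A->D: in-degree(D)=0, level(D)=3, enqueue
  process D: level=3
All levels: A:2, B:0, C:1, D:3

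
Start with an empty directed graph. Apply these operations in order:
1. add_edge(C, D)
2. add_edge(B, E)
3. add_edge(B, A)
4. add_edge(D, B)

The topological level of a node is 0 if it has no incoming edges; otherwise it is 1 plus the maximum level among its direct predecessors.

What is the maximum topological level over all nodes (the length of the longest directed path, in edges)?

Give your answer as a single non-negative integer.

Answer: 3

Derivation:
Op 1: add_edge(C, D). Edges now: 1
Op 2: add_edge(B, E). Edges now: 2
Op 3: add_edge(B, A). Edges now: 3
Op 4: add_edge(D, B). Edges now: 4
Compute levels (Kahn BFS):
  sources (in-degree 0): C
  process C: level=0
    C->D: in-degree(D)=0, level(D)=1, enqueue
  process D: level=1
    D->B: in-degree(B)=0, level(B)=2, enqueue
  process B: level=2
    B->A: in-degree(A)=0, level(A)=3, enqueue
    B->E: in-degree(E)=0, level(E)=3, enqueue
  process A: level=3
  process E: level=3
All levels: A:3, B:2, C:0, D:1, E:3
max level = 3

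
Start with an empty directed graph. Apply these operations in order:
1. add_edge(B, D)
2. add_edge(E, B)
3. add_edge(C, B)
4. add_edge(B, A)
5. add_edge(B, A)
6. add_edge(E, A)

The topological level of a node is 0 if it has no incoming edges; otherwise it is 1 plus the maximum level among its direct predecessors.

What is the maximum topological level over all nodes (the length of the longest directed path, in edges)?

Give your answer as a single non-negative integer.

Answer: 2

Derivation:
Op 1: add_edge(B, D). Edges now: 1
Op 2: add_edge(E, B). Edges now: 2
Op 3: add_edge(C, B). Edges now: 3
Op 4: add_edge(B, A). Edges now: 4
Op 5: add_edge(B, A) (duplicate, no change). Edges now: 4
Op 6: add_edge(E, A). Edges now: 5
Compute levels (Kahn BFS):
  sources (in-degree 0): C, E
  process C: level=0
    C->B: in-degree(B)=1, level(B)>=1
  process E: level=0
    E->A: in-degree(A)=1, level(A)>=1
    E->B: in-degree(B)=0, level(B)=1, enqueue
  process B: level=1
    B->A: in-degree(A)=0, level(A)=2, enqueue
    B->D: in-degree(D)=0, level(D)=2, enqueue
  process A: level=2
  process D: level=2
All levels: A:2, B:1, C:0, D:2, E:0
max level = 2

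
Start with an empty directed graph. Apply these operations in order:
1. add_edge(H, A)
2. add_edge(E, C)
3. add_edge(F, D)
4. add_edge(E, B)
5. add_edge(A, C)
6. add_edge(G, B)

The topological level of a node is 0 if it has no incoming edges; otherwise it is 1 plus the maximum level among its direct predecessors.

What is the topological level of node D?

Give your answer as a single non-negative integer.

Op 1: add_edge(H, A). Edges now: 1
Op 2: add_edge(E, C). Edges now: 2
Op 3: add_edge(F, D). Edges now: 3
Op 4: add_edge(E, B). Edges now: 4
Op 5: add_edge(A, C). Edges now: 5
Op 6: add_edge(G, B). Edges now: 6
Compute levels (Kahn BFS):
  sources (in-degree 0): E, F, G, H
  process E: level=0
    E->B: in-degree(B)=1, level(B)>=1
    E->C: in-degree(C)=1, level(C)>=1
  process F: level=0
    F->D: in-degree(D)=0, level(D)=1, enqueue
  process G: level=0
    G->B: in-degree(B)=0, level(B)=1, enqueue
  process H: level=0
    H->A: in-degree(A)=0, level(A)=1, enqueue
  process D: level=1
  process B: level=1
  process A: level=1
    A->C: in-degree(C)=0, level(C)=2, enqueue
  process C: level=2
All levels: A:1, B:1, C:2, D:1, E:0, F:0, G:0, H:0
level(D) = 1

Answer: 1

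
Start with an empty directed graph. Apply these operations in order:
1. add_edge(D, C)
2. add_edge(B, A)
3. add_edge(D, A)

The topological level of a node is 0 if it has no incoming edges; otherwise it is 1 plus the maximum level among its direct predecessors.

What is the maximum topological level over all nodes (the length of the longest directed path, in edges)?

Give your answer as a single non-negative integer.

Answer: 1

Derivation:
Op 1: add_edge(D, C). Edges now: 1
Op 2: add_edge(B, A). Edges now: 2
Op 3: add_edge(D, A). Edges now: 3
Compute levels (Kahn BFS):
  sources (in-degree 0): B, D
  process B: level=0
    B->A: in-degree(A)=1, level(A)>=1
  process D: level=0
    D->A: in-degree(A)=0, level(A)=1, enqueue
    D->C: in-degree(C)=0, level(C)=1, enqueue
  process A: level=1
  process C: level=1
All levels: A:1, B:0, C:1, D:0
max level = 1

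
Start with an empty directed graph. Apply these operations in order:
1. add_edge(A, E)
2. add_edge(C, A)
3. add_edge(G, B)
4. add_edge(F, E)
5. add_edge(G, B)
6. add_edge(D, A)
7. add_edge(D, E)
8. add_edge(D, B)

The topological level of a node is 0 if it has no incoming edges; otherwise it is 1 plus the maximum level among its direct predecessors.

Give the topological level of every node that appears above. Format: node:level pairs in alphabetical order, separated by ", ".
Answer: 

Answer: A:1, B:1, C:0, D:0, E:2, F:0, G:0

Derivation:
Op 1: add_edge(A, E). Edges now: 1
Op 2: add_edge(C, A). Edges now: 2
Op 3: add_edge(G, B). Edges now: 3
Op 4: add_edge(F, E). Edges now: 4
Op 5: add_edge(G, B) (duplicate, no change). Edges now: 4
Op 6: add_edge(D, A). Edges now: 5
Op 7: add_edge(D, E). Edges now: 6
Op 8: add_edge(D, B). Edges now: 7
Compute levels (Kahn BFS):
  sources (in-degree 0): C, D, F, G
  process C: level=0
    C->A: in-degree(A)=1, level(A)>=1
  process D: level=0
    D->A: in-degree(A)=0, level(A)=1, enqueue
    D->B: in-degree(B)=1, level(B)>=1
    D->E: in-degree(E)=2, level(E)>=1
  process F: level=0
    F->E: in-degree(E)=1, level(E)>=1
  process G: level=0
    G->B: in-degree(B)=0, level(B)=1, enqueue
  process A: level=1
    A->E: in-degree(E)=0, level(E)=2, enqueue
  process B: level=1
  process E: level=2
All levels: A:1, B:1, C:0, D:0, E:2, F:0, G:0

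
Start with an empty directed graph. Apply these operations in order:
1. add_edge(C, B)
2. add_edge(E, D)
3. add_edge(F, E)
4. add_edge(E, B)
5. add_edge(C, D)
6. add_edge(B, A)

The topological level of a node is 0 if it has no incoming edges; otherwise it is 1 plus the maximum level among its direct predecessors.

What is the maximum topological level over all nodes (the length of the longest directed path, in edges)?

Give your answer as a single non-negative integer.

Op 1: add_edge(C, B). Edges now: 1
Op 2: add_edge(E, D). Edges now: 2
Op 3: add_edge(F, E). Edges now: 3
Op 4: add_edge(E, B). Edges now: 4
Op 5: add_edge(C, D). Edges now: 5
Op 6: add_edge(B, A). Edges now: 6
Compute levels (Kahn BFS):
  sources (in-degree 0): C, F
  process C: level=0
    C->B: in-degree(B)=1, level(B)>=1
    C->D: in-degree(D)=1, level(D)>=1
  process F: level=0
    F->E: in-degree(E)=0, level(E)=1, enqueue
  process E: level=1
    E->B: in-degree(B)=0, level(B)=2, enqueue
    E->D: in-degree(D)=0, level(D)=2, enqueue
  process B: level=2
    B->A: in-degree(A)=0, level(A)=3, enqueue
  process D: level=2
  process A: level=3
All levels: A:3, B:2, C:0, D:2, E:1, F:0
max level = 3

Answer: 3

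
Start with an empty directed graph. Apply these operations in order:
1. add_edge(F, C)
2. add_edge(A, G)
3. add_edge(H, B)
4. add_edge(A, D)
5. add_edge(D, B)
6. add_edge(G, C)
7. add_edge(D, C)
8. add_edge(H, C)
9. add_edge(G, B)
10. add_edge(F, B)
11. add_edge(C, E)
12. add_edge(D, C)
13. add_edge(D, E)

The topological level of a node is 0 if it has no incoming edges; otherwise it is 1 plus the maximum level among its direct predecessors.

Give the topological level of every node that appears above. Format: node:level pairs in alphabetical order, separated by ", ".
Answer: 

Op 1: add_edge(F, C). Edges now: 1
Op 2: add_edge(A, G). Edges now: 2
Op 3: add_edge(H, B). Edges now: 3
Op 4: add_edge(A, D). Edges now: 4
Op 5: add_edge(D, B). Edges now: 5
Op 6: add_edge(G, C). Edges now: 6
Op 7: add_edge(D, C). Edges now: 7
Op 8: add_edge(H, C). Edges now: 8
Op 9: add_edge(G, B). Edges now: 9
Op 10: add_edge(F, B). Edges now: 10
Op 11: add_edge(C, E). Edges now: 11
Op 12: add_edge(D, C) (duplicate, no change). Edges now: 11
Op 13: add_edge(D, E). Edges now: 12
Compute levels (Kahn BFS):
  sources (in-degree 0): A, F, H
  process A: level=0
    A->D: in-degree(D)=0, level(D)=1, enqueue
    A->G: in-degree(G)=0, level(G)=1, enqueue
  process F: level=0
    F->B: in-degree(B)=3, level(B)>=1
    F->C: in-degree(C)=3, level(C)>=1
  process H: level=0
    H->B: in-degree(B)=2, level(B)>=1
    H->C: in-degree(C)=2, level(C)>=1
  process D: level=1
    D->B: in-degree(B)=1, level(B)>=2
    D->C: in-degree(C)=1, level(C)>=2
    D->E: in-degree(E)=1, level(E)>=2
  process G: level=1
    G->B: in-degree(B)=0, level(B)=2, enqueue
    G->C: in-degree(C)=0, level(C)=2, enqueue
  process B: level=2
  process C: level=2
    C->E: in-degree(E)=0, level(E)=3, enqueue
  process E: level=3
All levels: A:0, B:2, C:2, D:1, E:3, F:0, G:1, H:0

Answer: A:0, B:2, C:2, D:1, E:3, F:0, G:1, H:0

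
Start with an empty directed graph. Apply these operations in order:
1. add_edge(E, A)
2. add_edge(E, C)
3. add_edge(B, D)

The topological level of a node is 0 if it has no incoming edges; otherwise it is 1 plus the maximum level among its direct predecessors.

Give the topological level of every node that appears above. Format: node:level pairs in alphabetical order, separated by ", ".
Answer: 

Op 1: add_edge(E, A). Edges now: 1
Op 2: add_edge(E, C). Edges now: 2
Op 3: add_edge(B, D). Edges now: 3
Compute levels (Kahn BFS):
  sources (in-degree 0): B, E
  process B: level=0
    B->D: in-degree(D)=0, level(D)=1, enqueue
  process E: level=0
    E->A: in-degree(A)=0, level(A)=1, enqueue
    E->C: in-degree(C)=0, level(C)=1, enqueue
  process D: level=1
  process A: level=1
  process C: level=1
All levels: A:1, B:0, C:1, D:1, E:0

Answer: A:1, B:0, C:1, D:1, E:0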